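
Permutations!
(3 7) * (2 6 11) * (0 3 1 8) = (0 3 7 1 8)(2 6 11) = [3, 8, 6, 7, 4, 5, 11, 1, 0, 9, 10, 2]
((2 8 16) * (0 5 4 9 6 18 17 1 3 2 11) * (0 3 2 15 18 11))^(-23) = (0 11 1 5 3 2 4 15 8 9 18 16 6 17)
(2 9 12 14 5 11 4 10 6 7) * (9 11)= (2 11 4 10 6 7)(5 9 12 14)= [0, 1, 11, 3, 10, 9, 7, 2, 8, 12, 6, 4, 14, 13, 5]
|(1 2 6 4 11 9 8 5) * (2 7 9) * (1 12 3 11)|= 11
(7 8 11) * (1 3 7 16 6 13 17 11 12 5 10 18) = (1 3 7 8 12 5 10 18)(6 13 17 11 16) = [0, 3, 2, 7, 4, 10, 13, 8, 12, 9, 18, 16, 5, 17, 14, 15, 6, 11, 1]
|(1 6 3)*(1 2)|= 4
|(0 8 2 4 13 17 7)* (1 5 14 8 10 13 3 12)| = |(0 10 13 17 7)(1 5 14 8 2 4 3 12)| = 40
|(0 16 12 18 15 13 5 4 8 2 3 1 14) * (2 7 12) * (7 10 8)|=42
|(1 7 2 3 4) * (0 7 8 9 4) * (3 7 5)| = 12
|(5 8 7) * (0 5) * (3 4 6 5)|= |(0 3 4 6 5 8 7)|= 7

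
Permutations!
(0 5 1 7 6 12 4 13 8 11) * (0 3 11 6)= [5, 7, 2, 11, 13, 1, 12, 0, 6, 9, 10, 3, 4, 8]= (0 5 1 7)(3 11)(4 13 8 6 12)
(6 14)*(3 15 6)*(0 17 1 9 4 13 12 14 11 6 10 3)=(0 17 1 9 4 13 12 14)(3 15 10)(6 11)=[17, 9, 2, 15, 13, 5, 11, 7, 8, 4, 3, 6, 14, 12, 0, 10, 16, 1]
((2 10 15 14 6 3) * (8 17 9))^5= ((2 10 15 14 6 3)(8 17 9))^5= (2 3 6 14 15 10)(8 9 17)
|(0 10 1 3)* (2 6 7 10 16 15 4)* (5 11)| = |(0 16 15 4 2 6 7 10 1 3)(5 11)| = 10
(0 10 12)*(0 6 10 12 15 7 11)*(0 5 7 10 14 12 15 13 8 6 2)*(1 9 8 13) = [15, 9, 0, 3, 4, 7, 14, 11, 6, 8, 1, 5, 2, 13, 12, 10] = (0 15 10 1 9 8 6 14 12 2)(5 7 11)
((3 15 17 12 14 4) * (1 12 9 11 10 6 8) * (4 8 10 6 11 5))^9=((1 12 14 8)(3 15 17 9 5 4)(6 10 11))^9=(1 12 14 8)(3 9)(4 17)(5 15)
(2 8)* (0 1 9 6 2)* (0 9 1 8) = [8, 1, 0, 3, 4, 5, 2, 7, 9, 6] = (0 8 9 6 2)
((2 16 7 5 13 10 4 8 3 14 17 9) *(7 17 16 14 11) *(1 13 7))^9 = ((1 13 10 4 8 3 11)(2 14 16 17 9)(5 7))^9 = (1 10 8 11 13 4 3)(2 9 17 16 14)(5 7)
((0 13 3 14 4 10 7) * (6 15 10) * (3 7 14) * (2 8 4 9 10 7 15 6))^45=((0 13 15 7)(2 8 4)(9 10 14))^45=(0 13 15 7)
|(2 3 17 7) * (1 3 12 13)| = |(1 3 17 7 2 12 13)| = 7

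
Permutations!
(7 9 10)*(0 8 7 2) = (0 8 7 9 10 2) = [8, 1, 0, 3, 4, 5, 6, 9, 7, 10, 2]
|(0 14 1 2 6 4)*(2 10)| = 7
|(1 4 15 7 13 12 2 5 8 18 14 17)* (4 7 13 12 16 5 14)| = 42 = |(1 7 12 2 14 17)(4 15 13 16 5 8 18)|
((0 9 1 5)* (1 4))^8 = ((0 9 4 1 5))^8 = (0 1 9 5 4)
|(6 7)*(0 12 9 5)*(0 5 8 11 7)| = 7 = |(0 12 9 8 11 7 6)|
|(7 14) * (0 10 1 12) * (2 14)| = 12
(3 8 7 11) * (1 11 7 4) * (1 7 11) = (3 8 4 7 11) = [0, 1, 2, 8, 7, 5, 6, 11, 4, 9, 10, 3]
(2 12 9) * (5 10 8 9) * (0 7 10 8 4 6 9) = (0 7 10 4 6 9 2 12 5 8) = [7, 1, 12, 3, 6, 8, 9, 10, 0, 2, 4, 11, 5]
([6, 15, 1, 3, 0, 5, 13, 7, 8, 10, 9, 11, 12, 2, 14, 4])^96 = (0 15 2 6 4 1 13)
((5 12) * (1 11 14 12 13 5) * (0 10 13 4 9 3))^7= (1 12 14 11)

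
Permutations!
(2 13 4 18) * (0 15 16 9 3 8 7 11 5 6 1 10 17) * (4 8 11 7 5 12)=[15, 10, 13, 11, 18, 6, 1, 7, 5, 3, 17, 12, 4, 8, 14, 16, 9, 0, 2]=(0 15 16 9 3 11 12 4 18 2 13 8 5 6 1 10 17)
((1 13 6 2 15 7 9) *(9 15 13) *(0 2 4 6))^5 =(0 13 2)(1 9)(4 6)(7 15)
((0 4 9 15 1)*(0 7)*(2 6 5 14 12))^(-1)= (0 7 1 15 9 4)(2 12 14 5 6)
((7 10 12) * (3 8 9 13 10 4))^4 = ((3 8 9 13 10 12 7 4))^4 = (3 10)(4 13)(7 9)(8 12)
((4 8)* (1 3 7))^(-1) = (1 7 3)(4 8)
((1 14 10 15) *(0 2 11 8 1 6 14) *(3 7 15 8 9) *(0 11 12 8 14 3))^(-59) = ((0 2 12 8 1 11 9)(3 7 15 6)(10 14))^(-59) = (0 1 2 11 12 9 8)(3 7 15 6)(10 14)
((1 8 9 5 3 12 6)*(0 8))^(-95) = ((0 8 9 5 3 12 6 1))^(-95) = (0 8 9 5 3 12 6 1)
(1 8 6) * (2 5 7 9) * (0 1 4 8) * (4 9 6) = (0 1)(2 5 7 6 9)(4 8) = [1, 0, 5, 3, 8, 7, 9, 6, 4, 2]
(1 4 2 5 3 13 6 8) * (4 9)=(1 9 4 2 5 3 13 6 8)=[0, 9, 5, 13, 2, 3, 8, 7, 1, 4, 10, 11, 12, 6]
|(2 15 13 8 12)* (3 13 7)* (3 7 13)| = 5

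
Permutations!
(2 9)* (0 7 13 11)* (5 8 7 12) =(0 12 5 8 7 13 11)(2 9) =[12, 1, 9, 3, 4, 8, 6, 13, 7, 2, 10, 0, 5, 11]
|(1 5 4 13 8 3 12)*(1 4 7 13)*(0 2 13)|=|(0 2 13 8 3 12 4 1 5 7)|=10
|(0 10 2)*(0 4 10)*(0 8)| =6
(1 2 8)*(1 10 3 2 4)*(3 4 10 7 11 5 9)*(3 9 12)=[0, 10, 8, 2, 1, 12, 6, 11, 7, 9, 4, 5, 3]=(1 10 4)(2 8 7 11 5 12 3)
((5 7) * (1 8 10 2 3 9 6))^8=(1 8 10 2 3 9 6)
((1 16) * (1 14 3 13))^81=((1 16 14 3 13))^81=(1 16 14 3 13)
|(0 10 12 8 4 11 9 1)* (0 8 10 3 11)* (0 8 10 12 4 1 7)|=20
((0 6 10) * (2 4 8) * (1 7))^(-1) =(0 10 6)(1 7)(2 8 4)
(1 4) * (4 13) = (1 13 4) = [0, 13, 2, 3, 1, 5, 6, 7, 8, 9, 10, 11, 12, 4]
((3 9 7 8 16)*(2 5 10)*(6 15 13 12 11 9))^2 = ((2 5 10)(3 6 15 13 12 11 9 7 8 16))^2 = (2 10 5)(3 15 12 9 8)(6 13 11 7 16)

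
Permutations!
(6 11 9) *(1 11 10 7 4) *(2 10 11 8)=(1 8 2 10 7 4)(6 11 9)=[0, 8, 10, 3, 1, 5, 11, 4, 2, 6, 7, 9]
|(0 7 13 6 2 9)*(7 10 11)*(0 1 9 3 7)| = 30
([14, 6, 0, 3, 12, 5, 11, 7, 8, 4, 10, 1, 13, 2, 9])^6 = [2, 1, 13, 3, 9, 5, 6, 7, 8, 14, 10, 11, 4, 12, 0]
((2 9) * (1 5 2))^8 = (9) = ((1 5 2 9))^8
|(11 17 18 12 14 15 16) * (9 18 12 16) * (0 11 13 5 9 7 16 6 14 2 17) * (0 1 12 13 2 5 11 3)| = 14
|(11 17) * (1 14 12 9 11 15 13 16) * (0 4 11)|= |(0 4 11 17 15 13 16 1 14 12 9)|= 11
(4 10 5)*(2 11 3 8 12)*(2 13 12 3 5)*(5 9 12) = (2 11 9 12 13 5 4 10)(3 8) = [0, 1, 11, 8, 10, 4, 6, 7, 3, 12, 2, 9, 13, 5]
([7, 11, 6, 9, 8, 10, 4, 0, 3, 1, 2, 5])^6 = [0, 4, 1, 2, 5, 3, 11, 7, 10, 6, 9, 8]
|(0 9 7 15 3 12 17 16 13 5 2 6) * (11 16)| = 13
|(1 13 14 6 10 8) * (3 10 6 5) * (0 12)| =|(0 12)(1 13 14 5 3 10 8)| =14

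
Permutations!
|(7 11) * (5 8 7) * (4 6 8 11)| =4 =|(4 6 8 7)(5 11)|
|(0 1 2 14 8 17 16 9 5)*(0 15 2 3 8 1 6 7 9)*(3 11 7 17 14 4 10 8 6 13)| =|(0 13 3 6 17 16)(1 11 7 9 5 15 2 4 10 8 14)| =66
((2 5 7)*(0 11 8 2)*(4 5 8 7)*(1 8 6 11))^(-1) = ((0 1 8 2 6 11 7)(4 5))^(-1) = (0 7 11 6 2 8 1)(4 5)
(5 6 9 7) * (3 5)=[0, 1, 2, 5, 4, 6, 9, 3, 8, 7]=(3 5 6 9 7)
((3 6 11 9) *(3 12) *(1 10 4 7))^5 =(12)(1 10 4 7)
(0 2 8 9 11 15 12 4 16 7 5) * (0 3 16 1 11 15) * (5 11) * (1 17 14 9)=(0 2 8 1 5 3 16 7 11)(4 17 14 9 15 12)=[2, 5, 8, 16, 17, 3, 6, 11, 1, 15, 10, 0, 4, 13, 9, 12, 7, 14]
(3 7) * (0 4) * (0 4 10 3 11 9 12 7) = (0 10 3)(7 11 9 12) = [10, 1, 2, 0, 4, 5, 6, 11, 8, 12, 3, 9, 7]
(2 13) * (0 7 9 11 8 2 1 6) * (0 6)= (0 7 9 11 8 2 13 1)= [7, 0, 13, 3, 4, 5, 6, 9, 2, 11, 10, 8, 12, 1]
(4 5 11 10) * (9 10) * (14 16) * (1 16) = (1 16 14)(4 5 11 9 10) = [0, 16, 2, 3, 5, 11, 6, 7, 8, 10, 4, 9, 12, 13, 1, 15, 14]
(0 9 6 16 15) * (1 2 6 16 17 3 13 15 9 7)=(0 7 1 2 6 17 3 13 15)(9 16)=[7, 2, 6, 13, 4, 5, 17, 1, 8, 16, 10, 11, 12, 15, 14, 0, 9, 3]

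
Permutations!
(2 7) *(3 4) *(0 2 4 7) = (0 2)(3 7 4) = [2, 1, 0, 7, 3, 5, 6, 4]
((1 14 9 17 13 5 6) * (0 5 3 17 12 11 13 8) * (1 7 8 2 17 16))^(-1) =(0 8 7 6 5)(1 16 3 13 11 12 9 14)(2 17)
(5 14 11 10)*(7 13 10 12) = [0, 1, 2, 3, 4, 14, 6, 13, 8, 9, 5, 12, 7, 10, 11] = (5 14 11 12 7 13 10)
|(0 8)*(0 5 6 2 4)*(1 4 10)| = 8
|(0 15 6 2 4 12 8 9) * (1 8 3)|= |(0 15 6 2 4 12 3 1 8 9)|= 10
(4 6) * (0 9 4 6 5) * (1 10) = (0 9 4 5)(1 10) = [9, 10, 2, 3, 5, 0, 6, 7, 8, 4, 1]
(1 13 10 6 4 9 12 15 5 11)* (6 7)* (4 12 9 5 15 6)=[0, 13, 2, 3, 5, 11, 12, 4, 8, 9, 7, 1, 6, 10, 14, 15]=(15)(1 13 10 7 4 5 11)(6 12)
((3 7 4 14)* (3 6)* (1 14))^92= (1 6 7)(3 4 14)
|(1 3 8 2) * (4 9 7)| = |(1 3 8 2)(4 9 7)| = 12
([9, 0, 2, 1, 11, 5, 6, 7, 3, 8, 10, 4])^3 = (0 3 9 1 8)(4 11)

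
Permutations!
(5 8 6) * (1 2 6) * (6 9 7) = (1 2 9 7 6 5 8) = [0, 2, 9, 3, 4, 8, 5, 6, 1, 7]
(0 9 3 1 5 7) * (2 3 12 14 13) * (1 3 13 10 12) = (0 9 1 5 7)(2 13)(10 12 14) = [9, 5, 13, 3, 4, 7, 6, 0, 8, 1, 12, 11, 14, 2, 10]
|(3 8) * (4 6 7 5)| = 4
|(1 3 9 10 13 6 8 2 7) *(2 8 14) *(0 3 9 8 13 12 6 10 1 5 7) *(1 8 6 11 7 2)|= 14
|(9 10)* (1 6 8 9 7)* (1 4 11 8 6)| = 6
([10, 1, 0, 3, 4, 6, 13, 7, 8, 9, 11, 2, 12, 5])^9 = [10, 1, 0, 3, 4, 5, 6, 7, 8, 9, 11, 2, 12, 13]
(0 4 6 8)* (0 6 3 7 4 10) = [10, 1, 2, 7, 3, 5, 8, 4, 6, 9, 0] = (0 10)(3 7 4)(6 8)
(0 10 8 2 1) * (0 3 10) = (1 3 10 8 2) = [0, 3, 1, 10, 4, 5, 6, 7, 2, 9, 8]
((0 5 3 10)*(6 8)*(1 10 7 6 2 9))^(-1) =((0 5 3 7 6 8 2 9 1 10))^(-1) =(0 10 1 9 2 8 6 7 3 5)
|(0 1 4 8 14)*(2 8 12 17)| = |(0 1 4 12 17 2 8 14)| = 8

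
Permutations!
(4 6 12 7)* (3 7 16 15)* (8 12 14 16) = (3 7 4 6 14 16 15)(8 12) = [0, 1, 2, 7, 6, 5, 14, 4, 12, 9, 10, 11, 8, 13, 16, 3, 15]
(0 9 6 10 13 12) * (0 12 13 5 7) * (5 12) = (13)(0 9 6 10 12 5 7) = [9, 1, 2, 3, 4, 7, 10, 0, 8, 6, 12, 11, 5, 13]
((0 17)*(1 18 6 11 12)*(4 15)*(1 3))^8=(1 6 12)(3 18 11)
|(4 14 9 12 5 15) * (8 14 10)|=|(4 10 8 14 9 12 5 15)|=8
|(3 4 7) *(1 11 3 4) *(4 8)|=3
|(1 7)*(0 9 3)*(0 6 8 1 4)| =|(0 9 3 6 8 1 7 4)| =8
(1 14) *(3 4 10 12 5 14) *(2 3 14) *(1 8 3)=(1 14 8 3 4 10 12 5 2)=[0, 14, 1, 4, 10, 2, 6, 7, 3, 9, 12, 11, 5, 13, 8]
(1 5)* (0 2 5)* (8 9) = (0 2 5 1)(8 9) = [2, 0, 5, 3, 4, 1, 6, 7, 9, 8]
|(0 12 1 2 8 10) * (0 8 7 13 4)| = 14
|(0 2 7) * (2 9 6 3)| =6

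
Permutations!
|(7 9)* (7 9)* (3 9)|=2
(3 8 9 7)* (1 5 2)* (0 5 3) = (0 5 2 1 3 8 9 7) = [5, 3, 1, 8, 4, 2, 6, 0, 9, 7]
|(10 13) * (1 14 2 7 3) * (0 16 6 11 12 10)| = 35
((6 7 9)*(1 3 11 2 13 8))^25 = ((1 3 11 2 13 8)(6 7 9))^25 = (1 3 11 2 13 8)(6 7 9)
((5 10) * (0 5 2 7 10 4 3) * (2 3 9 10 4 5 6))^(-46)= (0 2 4 10)(3 6 7 9)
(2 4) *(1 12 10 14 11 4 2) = [0, 12, 2, 3, 1, 5, 6, 7, 8, 9, 14, 4, 10, 13, 11] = (1 12 10 14 11 4)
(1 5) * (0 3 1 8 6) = (0 3 1 5 8 6) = [3, 5, 2, 1, 4, 8, 0, 7, 6]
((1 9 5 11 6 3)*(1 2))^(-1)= (1 2 3 6 11 5 9)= ((1 9 5 11 6 3 2))^(-1)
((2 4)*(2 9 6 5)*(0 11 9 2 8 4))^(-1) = ((0 11 9 6 5 8 4 2))^(-1) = (0 2 4 8 5 6 9 11)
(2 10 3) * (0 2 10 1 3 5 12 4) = [2, 3, 1, 10, 0, 12, 6, 7, 8, 9, 5, 11, 4] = (0 2 1 3 10 5 12 4)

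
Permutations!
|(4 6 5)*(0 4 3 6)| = |(0 4)(3 6 5)| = 6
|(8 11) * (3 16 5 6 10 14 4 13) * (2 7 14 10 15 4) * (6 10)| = |(2 7 14)(3 16 5 10 6 15 4 13)(8 11)| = 24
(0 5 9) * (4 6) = (0 5 9)(4 6) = [5, 1, 2, 3, 6, 9, 4, 7, 8, 0]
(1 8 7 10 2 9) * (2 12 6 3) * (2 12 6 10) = (1 8 7 2 9)(3 12 10 6) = [0, 8, 9, 12, 4, 5, 3, 2, 7, 1, 6, 11, 10]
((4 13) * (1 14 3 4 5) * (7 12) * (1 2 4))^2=((1 14 3)(2 4 13 5)(7 12))^2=(1 3 14)(2 13)(4 5)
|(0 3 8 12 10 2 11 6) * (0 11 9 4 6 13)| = |(0 3 8 12 10 2 9 4 6 11 13)| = 11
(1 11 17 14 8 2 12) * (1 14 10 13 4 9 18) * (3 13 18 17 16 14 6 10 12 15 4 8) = (1 11 16 14 3 13 8 2 15 4 9 17 12 6 10 18) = [0, 11, 15, 13, 9, 5, 10, 7, 2, 17, 18, 16, 6, 8, 3, 4, 14, 12, 1]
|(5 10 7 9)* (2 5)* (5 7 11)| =3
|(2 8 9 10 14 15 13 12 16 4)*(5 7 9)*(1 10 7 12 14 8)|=|(1 10 8 5 12 16 4 2)(7 9)(13 14 15)|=24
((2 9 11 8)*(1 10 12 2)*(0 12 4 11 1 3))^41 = (0 12 2 9 1 10 4 11 8 3)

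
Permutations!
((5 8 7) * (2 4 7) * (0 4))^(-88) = (0 7 8)(2 4 5) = ((0 4 7 5 8 2))^(-88)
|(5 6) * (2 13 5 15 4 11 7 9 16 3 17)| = |(2 13 5 6 15 4 11 7 9 16 3 17)| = 12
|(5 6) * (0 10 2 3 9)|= |(0 10 2 3 9)(5 6)|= 10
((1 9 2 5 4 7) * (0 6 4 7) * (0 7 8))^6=(0 2 7)(1 6 5)(4 8 9)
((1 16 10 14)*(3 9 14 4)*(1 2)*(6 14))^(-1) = (1 2 14 6 9 3 4 10 16)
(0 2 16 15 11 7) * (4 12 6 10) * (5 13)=(0 2 16 15 11 7)(4 12 6 10)(5 13)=[2, 1, 16, 3, 12, 13, 10, 0, 8, 9, 4, 7, 6, 5, 14, 11, 15]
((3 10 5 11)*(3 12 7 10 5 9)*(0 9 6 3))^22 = (3 5 11 12 7 10 6)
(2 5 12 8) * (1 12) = (1 12 8 2 5) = [0, 12, 5, 3, 4, 1, 6, 7, 2, 9, 10, 11, 8]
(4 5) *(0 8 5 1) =(0 8 5 4 1) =[8, 0, 2, 3, 1, 4, 6, 7, 5]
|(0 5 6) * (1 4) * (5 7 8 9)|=6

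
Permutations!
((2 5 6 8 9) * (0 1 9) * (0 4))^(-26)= ((0 1 9 2 5 6 8 4))^(-26)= (0 8 5 9)(1 4 6 2)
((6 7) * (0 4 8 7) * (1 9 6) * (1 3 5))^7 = (0 9 5 7 4 6 1 3 8)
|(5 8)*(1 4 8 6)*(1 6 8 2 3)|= |(1 4 2 3)(5 8)|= 4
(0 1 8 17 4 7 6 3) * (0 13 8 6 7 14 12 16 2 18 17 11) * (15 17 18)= (18)(0 1 6 3 13 8 11)(2 15 17 4 14 12 16)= [1, 6, 15, 13, 14, 5, 3, 7, 11, 9, 10, 0, 16, 8, 12, 17, 2, 4, 18]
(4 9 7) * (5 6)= (4 9 7)(5 6)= [0, 1, 2, 3, 9, 6, 5, 4, 8, 7]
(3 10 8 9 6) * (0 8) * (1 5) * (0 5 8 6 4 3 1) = [6, 8, 2, 10, 3, 0, 1, 7, 9, 4, 5] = (0 6 1 8 9 4 3 10 5)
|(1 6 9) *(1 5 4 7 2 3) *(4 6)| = |(1 4 7 2 3)(5 6 9)| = 15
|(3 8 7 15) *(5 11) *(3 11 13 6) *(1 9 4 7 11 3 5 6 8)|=30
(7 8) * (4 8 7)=[0, 1, 2, 3, 8, 5, 6, 7, 4]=(4 8)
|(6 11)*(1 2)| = 2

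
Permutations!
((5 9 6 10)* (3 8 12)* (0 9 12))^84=((0 9 6 10 5 12 3 8))^84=(0 5)(3 6)(8 10)(9 12)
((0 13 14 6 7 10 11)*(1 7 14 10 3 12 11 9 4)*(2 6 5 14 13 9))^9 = ((0 9 4 1 7 3 12 11)(2 6 13 10)(5 14))^9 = (0 9 4 1 7 3 12 11)(2 6 13 10)(5 14)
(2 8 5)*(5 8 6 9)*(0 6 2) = (0 6 9 5) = [6, 1, 2, 3, 4, 0, 9, 7, 8, 5]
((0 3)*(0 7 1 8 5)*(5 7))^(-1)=(0 5 3)(1 7 8)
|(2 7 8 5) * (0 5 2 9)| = 3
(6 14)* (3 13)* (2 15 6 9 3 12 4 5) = [0, 1, 15, 13, 5, 2, 14, 7, 8, 3, 10, 11, 4, 12, 9, 6] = (2 15 6 14 9 3 13 12 4 5)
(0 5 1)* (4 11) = [5, 0, 2, 3, 11, 1, 6, 7, 8, 9, 10, 4] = (0 5 1)(4 11)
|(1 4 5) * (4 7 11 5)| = 4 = |(1 7 11 5)|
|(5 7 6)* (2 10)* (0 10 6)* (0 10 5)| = 6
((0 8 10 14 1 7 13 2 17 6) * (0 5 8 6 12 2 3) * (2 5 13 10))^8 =(2 5 17 8 12)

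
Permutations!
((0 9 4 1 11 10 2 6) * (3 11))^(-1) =(0 6 2 10 11 3 1 4 9)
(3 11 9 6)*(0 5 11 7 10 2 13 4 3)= (0 5 11 9 6)(2 13 4 3 7 10)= [5, 1, 13, 7, 3, 11, 0, 10, 8, 6, 2, 9, 12, 4]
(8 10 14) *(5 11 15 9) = (5 11 15 9)(8 10 14) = [0, 1, 2, 3, 4, 11, 6, 7, 10, 5, 14, 15, 12, 13, 8, 9]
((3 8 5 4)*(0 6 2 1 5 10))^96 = ((0 6 2 1 5 4 3 8 10))^96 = (0 3 1)(2 10 4)(5 6 8)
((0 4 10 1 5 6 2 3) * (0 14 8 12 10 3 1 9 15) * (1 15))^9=(0 5 12 4 6 10 3 2 9 14 15 1 8)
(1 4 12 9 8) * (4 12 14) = (1 12 9 8)(4 14) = [0, 12, 2, 3, 14, 5, 6, 7, 1, 8, 10, 11, 9, 13, 4]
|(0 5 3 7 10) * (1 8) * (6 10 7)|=10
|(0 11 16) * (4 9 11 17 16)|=|(0 17 16)(4 9 11)|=3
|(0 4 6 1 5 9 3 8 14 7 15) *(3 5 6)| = 14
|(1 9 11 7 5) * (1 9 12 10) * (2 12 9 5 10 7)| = |(1 9 11 2 12 7 10)| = 7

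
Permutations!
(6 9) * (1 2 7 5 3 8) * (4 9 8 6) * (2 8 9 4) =(1 8)(2 7 5 3 6 9) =[0, 8, 7, 6, 4, 3, 9, 5, 1, 2]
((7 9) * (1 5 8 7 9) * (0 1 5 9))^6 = (9)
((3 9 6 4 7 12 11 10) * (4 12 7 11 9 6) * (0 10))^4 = (0 12)(3 4)(6 11)(9 10)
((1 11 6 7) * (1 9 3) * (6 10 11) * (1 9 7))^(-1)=((1 6)(3 9)(10 11))^(-1)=(1 6)(3 9)(10 11)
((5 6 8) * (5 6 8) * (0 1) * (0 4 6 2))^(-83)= (0 1 4 6 5 8 2)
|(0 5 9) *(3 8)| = |(0 5 9)(3 8)| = 6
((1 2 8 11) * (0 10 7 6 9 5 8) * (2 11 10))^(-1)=((0 2)(1 11)(5 8 10 7 6 9))^(-1)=(0 2)(1 11)(5 9 6 7 10 8)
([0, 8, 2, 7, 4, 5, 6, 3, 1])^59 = [0, 8, 2, 7, 4, 5, 6, 3, 1]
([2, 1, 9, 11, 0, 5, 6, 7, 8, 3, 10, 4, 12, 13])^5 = [4, 1, 0, 9, 11, 5, 6, 7, 8, 2, 10, 3, 12, 13]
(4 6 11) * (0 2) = [2, 1, 0, 3, 6, 5, 11, 7, 8, 9, 10, 4] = (0 2)(4 6 11)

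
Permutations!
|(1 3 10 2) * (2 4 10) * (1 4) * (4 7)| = |(1 3 2 7 4 10)| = 6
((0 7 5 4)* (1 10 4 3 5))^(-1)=((0 7 1 10 4)(3 5))^(-1)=(0 4 10 1 7)(3 5)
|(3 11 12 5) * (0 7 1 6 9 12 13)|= 10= |(0 7 1 6 9 12 5 3 11 13)|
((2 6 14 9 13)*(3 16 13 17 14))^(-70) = ((2 6 3 16 13)(9 17 14))^(-70) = (9 14 17)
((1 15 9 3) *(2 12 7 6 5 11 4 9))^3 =((1 15 2 12 7 6 5 11 4 9 3))^3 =(1 12 5 9 15 7 11 3 2 6 4)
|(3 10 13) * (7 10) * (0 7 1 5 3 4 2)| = |(0 7 10 13 4 2)(1 5 3)| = 6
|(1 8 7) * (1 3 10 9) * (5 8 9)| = 10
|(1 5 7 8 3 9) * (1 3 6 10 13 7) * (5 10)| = |(1 10 13 7 8 6 5)(3 9)| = 14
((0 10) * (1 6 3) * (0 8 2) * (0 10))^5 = ((1 6 3)(2 10 8))^5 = (1 3 6)(2 8 10)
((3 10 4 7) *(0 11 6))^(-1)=((0 11 6)(3 10 4 7))^(-1)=(0 6 11)(3 7 4 10)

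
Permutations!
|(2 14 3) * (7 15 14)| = |(2 7 15 14 3)| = 5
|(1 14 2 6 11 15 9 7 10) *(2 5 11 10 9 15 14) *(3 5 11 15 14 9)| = |(1 2 6 10)(3 5 15 14 11 9 7)| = 28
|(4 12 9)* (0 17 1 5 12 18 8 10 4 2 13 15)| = |(0 17 1 5 12 9 2 13 15)(4 18 8 10)| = 36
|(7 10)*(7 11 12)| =4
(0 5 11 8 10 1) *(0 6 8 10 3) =(0 5 11 10 1 6 8 3) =[5, 6, 2, 0, 4, 11, 8, 7, 3, 9, 1, 10]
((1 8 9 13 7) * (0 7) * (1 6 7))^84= (0 13 9 8 1)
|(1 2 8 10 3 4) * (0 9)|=6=|(0 9)(1 2 8 10 3 4)|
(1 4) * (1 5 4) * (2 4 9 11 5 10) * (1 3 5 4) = [0, 3, 1, 5, 10, 9, 6, 7, 8, 11, 2, 4] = (1 3 5 9 11 4 10 2)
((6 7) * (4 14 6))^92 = ((4 14 6 7))^92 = (14)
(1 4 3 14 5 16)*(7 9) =(1 4 3 14 5 16)(7 9) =[0, 4, 2, 14, 3, 16, 6, 9, 8, 7, 10, 11, 12, 13, 5, 15, 1]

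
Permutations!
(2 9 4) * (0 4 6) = (0 4 2 9 6) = [4, 1, 9, 3, 2, 5, 0, 7, 8, 6]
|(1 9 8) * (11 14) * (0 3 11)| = 12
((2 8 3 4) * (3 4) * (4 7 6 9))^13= (2 8 7 6 9 4)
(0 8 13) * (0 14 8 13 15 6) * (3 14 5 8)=[13, 1, 2, 14, 4, 8, 0, 7, 15, 9, 10, 11, 12, 5, 3, 6]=(0 13 5 8 15 6)(3 14)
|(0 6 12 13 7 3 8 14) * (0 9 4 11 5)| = 12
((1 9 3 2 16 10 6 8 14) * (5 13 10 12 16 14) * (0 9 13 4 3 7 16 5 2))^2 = ((0 9 7 16 12 5 4 3)(1 13 10 6 8 2 14))^2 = (0 7 12 4)(1 10 8 14 13 6 2)(3 9 16 5)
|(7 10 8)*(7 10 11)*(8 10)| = 2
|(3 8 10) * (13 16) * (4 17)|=|(3 8 10)(4 17)(13 16)|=6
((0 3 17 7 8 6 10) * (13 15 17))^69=((0 3 13 15 17 7 8 6 10))^69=(0 8 15)(3 6 17)(7 13 10)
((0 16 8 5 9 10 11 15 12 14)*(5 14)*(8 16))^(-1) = (16)(0 14 8)(5 12 15 11 10 9)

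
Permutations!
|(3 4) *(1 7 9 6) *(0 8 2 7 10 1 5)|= 14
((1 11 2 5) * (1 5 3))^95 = (1 3 2 11)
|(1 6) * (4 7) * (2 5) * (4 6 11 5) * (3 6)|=|(1 11 5 2 4 7 3 6)|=8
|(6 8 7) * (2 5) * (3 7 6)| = 2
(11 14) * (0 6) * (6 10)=[10, 1, 2, 3, 4, 5, 0, 7, 8, 9, 6, 14, 12, 13, 11]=(0 10 6)(11 14)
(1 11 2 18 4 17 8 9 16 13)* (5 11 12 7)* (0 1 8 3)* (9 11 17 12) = (0 1 9 16 13 8 11 2 18 4 12 7 5 17 3) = [1, 9, 18, 0, 12, 17, 6, 5, 11, 16, 10, 2, 7, 8, 14, 15, 13, 3, 4]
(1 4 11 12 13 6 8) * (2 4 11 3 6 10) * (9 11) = (1 9 11 12 13 10 2 4 3 6 8) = [0, 9, 4, 6, 3, 5, 8, 7, 1, 11, 2, 12, 13, 10]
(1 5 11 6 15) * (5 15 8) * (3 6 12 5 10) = (1 15)(3 6 8 10)(5 11 12) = [0, 15, 2, 6, 4, 11, 8, 7, 10, 9, 3, 12, 5, 13, 14, 1]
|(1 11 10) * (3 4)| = 6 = |(1 11 10)(3 4)|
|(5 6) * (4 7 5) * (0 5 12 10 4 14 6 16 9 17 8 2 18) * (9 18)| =|(0 5 16 18)(2 9 17 8)(4 7 12 10)(6 14)| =4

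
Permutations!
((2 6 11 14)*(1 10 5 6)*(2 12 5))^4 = ((1 10 2)(5 6 11 14 12))^4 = (1 10 2)(5 12 14 11 6)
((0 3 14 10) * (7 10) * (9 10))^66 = (14)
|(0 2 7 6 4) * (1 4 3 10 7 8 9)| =12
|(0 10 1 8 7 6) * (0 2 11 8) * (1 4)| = 20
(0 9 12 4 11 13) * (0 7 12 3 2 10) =[9, 1, 10, 2, 11, 5, 6, 12, 8, 3, 0, 13, 4, 7] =(0 9 3 2 10)(4 11 13 7 12)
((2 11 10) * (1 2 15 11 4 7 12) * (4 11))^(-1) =(1 12 7 4 15 10 11 2)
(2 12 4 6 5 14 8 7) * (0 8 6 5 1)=[8, 0, 12, 3, 5, 14, 1, 2, 7, 9, 10, 11, 4, 13, 6]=(0 8 7 2 12 4 5 14 6 1)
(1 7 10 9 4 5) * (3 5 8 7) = (1 3 5)(4 8 7 10 9) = [0, 3, 2, 5, 8, 1, 6, 10, 7, 4, 9]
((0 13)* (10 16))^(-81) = ((0 13)(10 16))^(-81) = (0 13)(10 16)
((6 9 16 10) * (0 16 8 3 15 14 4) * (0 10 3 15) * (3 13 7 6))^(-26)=((0 16 13 7 6 9 8 15 14 4 10 3))^(-26)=(0 10 14 8 6 13)(3 4 15 9 7 16)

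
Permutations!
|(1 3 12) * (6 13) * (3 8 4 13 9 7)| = 9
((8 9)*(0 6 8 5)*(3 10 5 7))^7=(0 5 10 3 7 9 8 6)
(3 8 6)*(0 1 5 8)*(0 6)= [1, 5, 2, 6, 4, 8, 3, 7, 0]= (0 1 5 8)(3 6)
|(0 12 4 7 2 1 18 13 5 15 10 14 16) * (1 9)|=|(0 12 4 7 2 9 1 18 13 5 15 10 14 16)|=14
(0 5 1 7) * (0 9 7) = (0 5 1)(7 9) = [5, 0, 2, 3, 4, 1, 6, 9, 8, 7]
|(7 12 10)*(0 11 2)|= 3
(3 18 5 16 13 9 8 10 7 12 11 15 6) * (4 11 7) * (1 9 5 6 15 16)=[0, 9, 2, 18, 11, 1, 3, 12, 10, 8, 4, 16, 7, 5, 14, 15, 13, 17, 6]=(1 9 8 10 4 11 16 13 5)(3 18 6)(7 12)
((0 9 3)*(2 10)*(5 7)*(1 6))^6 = ((0 9 3)(1 6)(2 10)(5 7))^6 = (10)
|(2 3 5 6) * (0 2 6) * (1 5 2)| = |(6)(0 1 5)(2 3)| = 6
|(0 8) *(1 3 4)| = 6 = |(0 8)(1 3 4)|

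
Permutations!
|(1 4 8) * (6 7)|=6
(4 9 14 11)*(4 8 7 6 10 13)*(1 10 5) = (1 10 13 4 9 14 11 8 7 6 5) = [0, 10, 2, 3, 9, 1, 5, 6, 7, 14, 13, 8, 12, 4, 11]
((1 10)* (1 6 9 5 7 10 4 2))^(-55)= ((1 4 2)(5 7 10 6 9))^(-55)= (10)(1 2 4)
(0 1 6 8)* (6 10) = [1, 10, 2, 3, 4, 5, 8, 7, 0, 9, 6] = (0 1 10 6 8)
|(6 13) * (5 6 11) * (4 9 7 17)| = 4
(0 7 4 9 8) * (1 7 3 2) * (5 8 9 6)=(9)(0 3 2 1 7 4 6 5 8)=[3, 7, 1, 2, 6, 8, 5, 4, 0, 9]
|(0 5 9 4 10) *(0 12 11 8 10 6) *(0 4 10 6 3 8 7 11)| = 20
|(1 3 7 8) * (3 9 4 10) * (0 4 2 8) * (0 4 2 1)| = 12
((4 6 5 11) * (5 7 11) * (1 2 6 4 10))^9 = (1 7)(2 11)(6 10)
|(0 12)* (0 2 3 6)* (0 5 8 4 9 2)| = 14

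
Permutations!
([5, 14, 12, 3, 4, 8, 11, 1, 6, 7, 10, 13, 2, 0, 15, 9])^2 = (0 8 11)(1 15 7 14 9)(5 6 13)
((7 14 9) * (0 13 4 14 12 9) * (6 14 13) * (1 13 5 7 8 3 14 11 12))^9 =(0 6 11 12 9 8 3 14)(1 7 5 4 13)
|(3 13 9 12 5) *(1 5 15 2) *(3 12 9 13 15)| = 6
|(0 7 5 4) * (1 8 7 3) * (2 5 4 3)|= 8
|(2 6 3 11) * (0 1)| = |(0 1)(2 6 3 11)| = 4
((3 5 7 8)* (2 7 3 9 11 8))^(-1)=(2 7)(3 5)(8 11 9)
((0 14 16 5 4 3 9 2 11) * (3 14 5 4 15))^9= ((0 5 15 3 9 2 11)(4 14 16))^9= (16)(0 15 9 11 5 3 2)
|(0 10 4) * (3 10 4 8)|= 6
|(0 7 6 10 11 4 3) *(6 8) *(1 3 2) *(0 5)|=|(0 7 8 6 10 11 4 2 1 3 5)|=11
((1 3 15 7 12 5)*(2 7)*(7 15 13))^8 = (15)(1 13 12)(3 7 5)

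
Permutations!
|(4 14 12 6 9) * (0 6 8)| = 7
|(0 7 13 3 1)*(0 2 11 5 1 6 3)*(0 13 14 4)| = 4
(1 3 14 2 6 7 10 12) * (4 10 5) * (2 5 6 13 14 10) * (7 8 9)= (1 3 10 12)(2 13 14 5 4)(6 8 9 7)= [0, 3, 13, 10, 2, 4, 8, 6, 9, 7, 12, 11, 1, 14, 5]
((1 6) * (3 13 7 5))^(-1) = (1 6)(3 5 7 13)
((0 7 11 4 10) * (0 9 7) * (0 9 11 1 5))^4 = ((0 9 7 1 5)(4 10 11))^4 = (0 5 1 7 9)(4 10 11)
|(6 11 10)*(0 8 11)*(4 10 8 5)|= 10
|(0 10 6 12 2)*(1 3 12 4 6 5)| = 14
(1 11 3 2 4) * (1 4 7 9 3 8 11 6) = [0, 6, 7, 2, 4, 5, 1, 9, 11, 3, 10, 8] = (1 6)(2 7 9 3)(8 11)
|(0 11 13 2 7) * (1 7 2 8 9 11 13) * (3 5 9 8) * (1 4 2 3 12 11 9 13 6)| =28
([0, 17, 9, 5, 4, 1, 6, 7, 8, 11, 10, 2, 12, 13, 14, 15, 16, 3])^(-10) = [0, 3, 11, 1, 4, 17, 6, 7, 8, 2, 10, 9, 12, 13, 14, 15, 16, 5]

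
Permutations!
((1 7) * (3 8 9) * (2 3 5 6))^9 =(1 7)(2 9)(3 5)(6 8) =((1 7)(2 3 8 9 5 6))^9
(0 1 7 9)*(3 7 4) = [1, 4, 2, 7, 3, 5, 6, 9, 8, 0] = (0 1 4 3 7 9)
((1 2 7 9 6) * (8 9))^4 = ((1 2 7 8 9 6))^4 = (1 9 7)(2 6 8)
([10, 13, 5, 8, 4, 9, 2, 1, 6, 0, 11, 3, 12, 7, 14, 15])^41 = (15)(0 6 10 2 11 5 3 9 8)(1 7 13)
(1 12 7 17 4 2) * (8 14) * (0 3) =(0 3)(1 12 7 17 4 2)(8 14) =[3, 12, 1, 0, 2, 5, 6, 17, 14, 9, 10, 11, 7, 13, 8, 15, 16, 4]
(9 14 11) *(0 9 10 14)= (0 9)(10 14 11)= [9, 1, 2, 3, 4, 5, 6, 7, 8, 0, 14, 10, 12, 13, 11]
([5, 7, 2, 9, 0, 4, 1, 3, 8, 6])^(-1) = (0 4 5)(1 6 9 3 7)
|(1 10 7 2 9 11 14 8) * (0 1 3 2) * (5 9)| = |(0 1 10 7)(2 5 9 11 14 8 3)| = 28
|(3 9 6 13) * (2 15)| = 4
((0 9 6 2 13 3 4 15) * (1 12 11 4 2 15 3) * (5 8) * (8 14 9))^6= ((0 8 5 14 9 6 15)(1 12 11 4 3 2 13))^6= (0 15 6 9 14 5 8)(1 13 2 3 4 11 12)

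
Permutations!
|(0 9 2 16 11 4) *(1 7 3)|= 6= |(0 9 2 16 11 4)(1 7 3)|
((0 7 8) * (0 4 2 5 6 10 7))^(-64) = (2 4 8 7 10 6 5)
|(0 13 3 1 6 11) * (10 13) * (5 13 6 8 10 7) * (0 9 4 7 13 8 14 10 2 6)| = |(0 13 3 1 14 10)(2 6 11 9 4 7 5 8)| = 24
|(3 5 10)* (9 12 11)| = 3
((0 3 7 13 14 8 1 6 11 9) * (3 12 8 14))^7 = (14)(3 7 13) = ((14)(0 12 8 1 6 11 9)(3 7 13))^7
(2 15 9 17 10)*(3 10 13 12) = (2 15 9 17 13 12 3 10) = [0, 1, 15, 10, 4, 5, 6, 7, 8, 17, 2, 11, 3, 12, 14, 9, 16, 13]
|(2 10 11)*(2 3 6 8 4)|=|(2 10 11 3 6 8 4)|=7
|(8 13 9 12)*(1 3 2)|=12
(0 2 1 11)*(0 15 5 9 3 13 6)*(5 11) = (0 2 1 5 9 3 13 6)(11 15) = [2, 5, 1, 13, 4, 9, 0, 7, 8, 3, 10, 15, 12, 6, 14, 11]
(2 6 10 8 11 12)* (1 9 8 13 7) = (1 9 8 11 12 2 6 10 13 7) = [0, 9, 6, 3, 4, 5, 10, 1, 11, 8, 13, 12, 2, 7]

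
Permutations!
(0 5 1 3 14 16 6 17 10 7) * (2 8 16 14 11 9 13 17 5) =(0 2 8 16 6 5 1 3 11 9 13 17 10 7) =[2, 3, 8, 11, 4, 1, 5, 0, 16, 13, 7, 9, 12, 17, 14, 15, 6, 10]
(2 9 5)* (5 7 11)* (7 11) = [0, 1, 9, 3, 4, 2, 6, 7, 8, 11, 10, 5] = (2 9 11 5)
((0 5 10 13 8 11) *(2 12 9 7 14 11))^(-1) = (0 11 14 7 9 12 2 8 13 10 5)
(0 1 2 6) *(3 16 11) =(0 1 2 6)(3 16 11) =[1, 2, 6, 16, 4, 5, 0, 7, 8, 9, 10, 3, 12, 13, 14, 15, 11]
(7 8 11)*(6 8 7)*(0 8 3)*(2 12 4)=(0 8 11 6 3)(2 12 4)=[8, 1, 12, 0, 2, 5, 3, 7, 11, 9, 10, 6, 4]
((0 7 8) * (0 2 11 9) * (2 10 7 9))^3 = (0 9)(2 11)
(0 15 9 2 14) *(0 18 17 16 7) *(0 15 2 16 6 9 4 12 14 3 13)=(0 2 3 13)(4 12 14 18 17 6 9 16 7 15)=[2, 1, 3, 13, 12, 5, 9, 15, 8, 16, 10, 11, 14, 0, 18, 4, 7, 6, 17]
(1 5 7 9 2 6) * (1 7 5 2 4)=[0, 2, 6, 3, 1, 5, 7, 9, 8, 4]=(1 2 6 7 9 4)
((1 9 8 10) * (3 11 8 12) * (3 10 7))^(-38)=((1 9 12 10)(3 11 8 7))^(-38)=(1 12)(3 8)(7 11)(9 10)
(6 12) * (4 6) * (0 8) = (0 8)(4 6 12) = [8, 1, 2, 3, 6, 5, 12, 7, 0, 9, 10, 11, 4]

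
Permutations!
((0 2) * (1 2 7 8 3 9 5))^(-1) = (0 2 1 5 9 3 8 7)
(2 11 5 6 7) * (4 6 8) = (2 11 5 8 4 6 7) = [0, 1, 11, 3, 6, 8, 7, 2, 4, 9, 10, 5]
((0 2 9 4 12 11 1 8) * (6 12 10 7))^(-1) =(0 8 1 11 12 6 7 10 4 9 2)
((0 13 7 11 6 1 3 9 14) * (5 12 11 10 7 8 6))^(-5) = (0 6 9 13 1 14 8 3)(5 12 11)(7 10)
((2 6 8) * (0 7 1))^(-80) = (0 7 1)(2 6 8) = ((0 7 1)(2 6 8))^(-80)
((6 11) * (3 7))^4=((3 7)(6 11))^4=(11)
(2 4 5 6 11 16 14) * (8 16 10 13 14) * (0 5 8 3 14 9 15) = (0 5 6 11 10 13 9 15)(2 4 8 16 3 14) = [5, 1, 4, 14, 8, 6, 11, 7, 16, 15, 13, 10, 12, 9, 2, 0, 3]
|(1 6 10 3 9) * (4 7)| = |(1 6 10 3 9)(4 7)| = 10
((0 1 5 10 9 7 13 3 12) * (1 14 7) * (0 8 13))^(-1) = ((0 14 7)(1 5 10 9)(3 12 8 13))^(-1) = (0 7 14)(1 9 10 5)(3 13 8 12)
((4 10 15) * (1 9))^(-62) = (4 10 15)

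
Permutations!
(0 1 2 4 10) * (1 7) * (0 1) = (0 7)(1 2 4 10) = [7, 2, 4, 3, 10, 5, 6, 0, 8, 9, 1]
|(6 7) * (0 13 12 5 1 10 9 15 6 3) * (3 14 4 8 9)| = |(0 13 12 5 1 10 3)(4 8 9 15 6 7 14)| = 7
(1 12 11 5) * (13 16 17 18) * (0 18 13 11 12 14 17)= [18, 14, 2, 3, 4, 1, 6, 7, 8, 9, 10, 5, 12, 16, 17, 15, 0, 13, 11]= (0 18 11 5 1 14 17 13 16)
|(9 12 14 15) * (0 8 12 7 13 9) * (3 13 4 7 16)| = 20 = |(0 8 12 14 15)(3 13 9 16)(4 7)|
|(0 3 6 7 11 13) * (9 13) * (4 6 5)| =|(0 3 5 4 6 7 11 9 13)| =9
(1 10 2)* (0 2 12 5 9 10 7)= (0 2 1 7)(5 9 10 12)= [2, 7, 1, 3, 4, 9, 6, 0, 8, 10, 12, 11, 5]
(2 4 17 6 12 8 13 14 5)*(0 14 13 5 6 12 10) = [14, 1, 4, 3, 17, 2, 10, 7, 5, 9, 0, 11, 8, 13, 6, 15, 16, 12] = (0 14 6 10)(2 4 17 12 8 5)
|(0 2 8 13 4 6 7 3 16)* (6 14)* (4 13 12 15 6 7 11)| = |(0 2 8 12 15 6 11 4 14 7 3 16)| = 12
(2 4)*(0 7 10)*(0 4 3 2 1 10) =(0 7)(1 10 4)(2 3) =[7, 10, 3, 2, 1, 5, 6, 0, 8, 9, 4]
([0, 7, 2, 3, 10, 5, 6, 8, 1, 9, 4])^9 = [0, 1, 2, 3, 10, 5, 6, 7, 8, 9, 4]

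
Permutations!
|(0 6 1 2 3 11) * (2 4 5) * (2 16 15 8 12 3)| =|(0 6 1 4 5 16 15 8 12 3 11)| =11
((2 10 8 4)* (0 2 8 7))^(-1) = (0 7 10 2)(4 8)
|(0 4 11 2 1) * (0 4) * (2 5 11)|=6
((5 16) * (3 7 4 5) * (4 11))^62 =((3 7 11 4 5 16))^62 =(3 11 5)(4 16 7)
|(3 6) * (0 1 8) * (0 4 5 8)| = |(0 1)(3 6)(4 5 8)| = 6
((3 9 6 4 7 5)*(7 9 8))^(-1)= (3 5 7 8)(4 6 9)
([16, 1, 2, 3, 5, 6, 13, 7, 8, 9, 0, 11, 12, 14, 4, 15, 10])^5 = [10, 1, 2, 3, 4, 5, 6, 7, 8, 9, 16, 11, 12, 13, 14, 15, 0]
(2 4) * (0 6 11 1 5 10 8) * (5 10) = (0 6 11 1 10 8)(2 4) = [6, 10, 4, 3, 2, 5, 11, 7, 0, 9, 8, 1]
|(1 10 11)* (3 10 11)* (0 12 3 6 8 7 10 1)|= 20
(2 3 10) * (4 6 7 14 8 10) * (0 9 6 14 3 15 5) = (0 9 6 7 3 4 14 8 10 2 15 5) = [9, 1, 15, 4, 14, 0, 7, 3, 10, 6, 2, 11, 12, 13, 8, 5]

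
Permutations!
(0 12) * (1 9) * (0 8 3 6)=(0 12 8 3 6)(1 9)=[12, 9, 2, 6, 4, 5, 0, 7, 3, 1, 10, 11, 8]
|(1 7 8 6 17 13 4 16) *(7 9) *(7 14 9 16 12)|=14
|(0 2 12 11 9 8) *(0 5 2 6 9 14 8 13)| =12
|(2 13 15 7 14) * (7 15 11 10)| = |(15)(2 13 11 10 7 14)| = 6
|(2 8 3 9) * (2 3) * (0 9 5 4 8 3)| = 10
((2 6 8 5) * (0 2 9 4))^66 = (0 8 4 6 9 2 5)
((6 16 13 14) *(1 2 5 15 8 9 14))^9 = (1 13 16 6 14 9 8 15 5 2)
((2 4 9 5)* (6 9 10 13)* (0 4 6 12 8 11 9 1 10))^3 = ((0 4)(1 10 13 12 8 11 9 5 2 6))^3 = (0 4)(1 12 9 6 13 11 2 10 8 5)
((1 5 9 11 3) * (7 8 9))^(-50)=(1 3 11 9 8 7 5)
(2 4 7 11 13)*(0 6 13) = (0 6 13 2 4 7 11) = [6, 1, 4, 3, 7, 5, 13, 11, 8, 9, 10, 0, 12, 2]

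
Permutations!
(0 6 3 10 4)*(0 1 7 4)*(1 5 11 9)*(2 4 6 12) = [12, 7, 4, 10, 5, 11, 3, 6, 8, 1, 0, 9, 2] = (0 12 2 4 5 11 9 1 7 6 3 10)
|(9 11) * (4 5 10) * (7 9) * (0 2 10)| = 15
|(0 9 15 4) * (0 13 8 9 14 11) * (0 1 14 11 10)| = 5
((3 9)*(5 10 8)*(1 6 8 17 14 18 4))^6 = (1 14 5)(4 17 8)(6 18 10)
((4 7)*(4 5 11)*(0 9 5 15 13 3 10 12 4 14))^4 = (0 14 11 5 9)(3 7 10 15 12 13 4) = ((0 9 5 11 14)(3 10 12 4 7 15 13))^4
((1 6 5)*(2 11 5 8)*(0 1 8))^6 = (2 5)(8 11)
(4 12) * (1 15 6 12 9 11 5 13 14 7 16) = [0, 15, 2, 3, 9, 13, 12, 16, 8, 11, 10, 5, 4, 14, 7, 6, 1] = (1 15 6 12 4 9 11 5 13 14 7 16)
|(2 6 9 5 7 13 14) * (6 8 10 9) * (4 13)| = 9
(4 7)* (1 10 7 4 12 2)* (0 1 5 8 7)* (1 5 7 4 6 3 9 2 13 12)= (0 5 8 4 6 3 9 2 7 1 10)(12 13)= [5, 10, 7, 9, 6, 8, 3, 1, 4, 2, 0, 11, 13, 12]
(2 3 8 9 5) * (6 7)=(2 3 8 9 5)(6 7)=[0, 1, 3, 8, 4, 2, 7, 6, 9, 5]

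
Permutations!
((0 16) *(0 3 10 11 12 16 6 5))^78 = (3 12 10 16 11)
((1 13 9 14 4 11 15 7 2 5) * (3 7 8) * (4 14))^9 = (1 2 3 15 4 13 5 7 8 11 9)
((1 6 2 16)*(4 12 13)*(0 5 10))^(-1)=((0 5 10)(1 6 2 16)(4 12 13))^(-1)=(0 10 5)(1 16 2 6)(4 13 12)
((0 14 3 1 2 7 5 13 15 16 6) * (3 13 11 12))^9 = (0 15)(1 7 11 3 2 5 12)(6 13)(14 16)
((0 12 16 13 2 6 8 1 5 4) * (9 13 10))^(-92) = ((0 12 16 10 9 13 2 6 8 1 5 4))^(-92) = (0 9 8)(1 12 13)(2 5 16)(4 10 6)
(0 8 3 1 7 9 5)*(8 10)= (0 10 8 3 1 7 9 5)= [10, 7, 2, 1, 4, 0, 6, 9, 3, 5, 8]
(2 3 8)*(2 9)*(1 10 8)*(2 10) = (1 2 3)(8 9 10) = [0, 2, 3, 1, 4, 5, 6, 7, 9, 10, 8]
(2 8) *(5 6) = (2 8)(5 6) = [0, 1, 8, 3, 4, 6, 5, 7, 2]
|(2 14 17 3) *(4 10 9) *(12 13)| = 12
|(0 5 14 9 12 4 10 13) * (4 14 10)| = |(0 5 10 13)(9 12 14)| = 12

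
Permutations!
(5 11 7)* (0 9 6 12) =(0 9 6 12)(5 11 7) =[9, 1, 2, 3, 4, 11, 12, 5, 8, 6, 10, 7, 0]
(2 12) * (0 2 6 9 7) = (0 2 12 6 9 7) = [2, 1, 12, 3, 4, 5, 9, 0, 8, 7, 10, 11, 6]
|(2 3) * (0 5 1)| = 6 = |(0 5 1)(2 3)|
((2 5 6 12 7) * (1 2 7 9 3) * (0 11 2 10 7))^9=(0 10 3 12 5 11 7 1 9 6 2)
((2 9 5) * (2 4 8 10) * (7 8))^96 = ((2 9 5 4 7 8 10))^96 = (2 8 4 9 10 7 5)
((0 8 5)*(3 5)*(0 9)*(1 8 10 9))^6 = ((0 10 9)(1 8 3 5))^6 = (10)(1 3)(5 8)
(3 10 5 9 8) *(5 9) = [0, 1, 2, 10, 4, 5, 6, 7, 3, 8, 9] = (3 10 9 8)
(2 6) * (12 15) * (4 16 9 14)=(2 6)(4 16 9 14)(12 15)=[0, 1, 6, 3, 16, 5, 2, 7, 8, 14, 10, 11, 15, 13, 4, 12, 9]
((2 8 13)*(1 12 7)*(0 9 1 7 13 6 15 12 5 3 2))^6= ((0 9 1 5 3 2 8 6 15 12 13))^6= (0 8 9 6 1 15 5 12 3 13 2)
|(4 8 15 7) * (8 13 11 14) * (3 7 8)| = |(3 7 4 13 11 14)(8 15)| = 6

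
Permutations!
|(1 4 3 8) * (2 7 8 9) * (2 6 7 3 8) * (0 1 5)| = |(0 1 4 8 5)(2 3 9 6 7)| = 5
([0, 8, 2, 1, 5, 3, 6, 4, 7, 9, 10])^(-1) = (10)(1 3 5 4 7 8)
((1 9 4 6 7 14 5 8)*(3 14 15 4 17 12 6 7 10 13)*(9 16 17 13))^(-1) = ((1 16 17 12 6 10 9 13 3 14 5 8)(4 7 15))^(-1) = (1 8 5 14 3 13 9 10 6 12 17 16)(4 15 7)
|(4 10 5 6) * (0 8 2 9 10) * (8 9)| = 6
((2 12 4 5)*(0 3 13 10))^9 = ((0 3 13 10)(2 12 4 5))^9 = (0 3 13 10)(2 12 4 5)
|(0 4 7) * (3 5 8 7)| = |(0 4 3 5 8 7)| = 6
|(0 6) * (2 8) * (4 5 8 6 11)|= 7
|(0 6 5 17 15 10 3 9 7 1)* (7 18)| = 11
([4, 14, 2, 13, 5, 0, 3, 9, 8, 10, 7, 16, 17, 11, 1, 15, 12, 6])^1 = [4, 14, 2, 13, 5, 0, 3, 9, 8, 10, 7, 16, 17, 11, 1, 15, 12, 6]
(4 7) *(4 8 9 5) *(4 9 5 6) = (4 7 8 5 9 6) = [0, 1, 2, 3, 7, 9, 4, 8, 5, 6]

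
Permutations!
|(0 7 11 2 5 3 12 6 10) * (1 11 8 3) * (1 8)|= |(0 7 1 11 2 5 8 3 12 6 10)|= 11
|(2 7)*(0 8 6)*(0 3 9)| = |(0 8 6 3 9)(2 7)| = 10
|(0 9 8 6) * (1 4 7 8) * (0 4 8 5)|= |(0 9 1 8 6 4 7 5)|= 8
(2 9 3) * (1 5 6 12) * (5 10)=(1 10 5 6 12)(2 9 3)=[0, 10, 9, 2, 4, 6, 12, 7, 8, 3, 5, 11, 1]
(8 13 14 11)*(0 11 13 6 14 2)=(0 11 8 6 14 13 2)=[11, 1, 0, 3, 4, 5, 14, 7, 6, 9, 10, 8, 12, 2, 13]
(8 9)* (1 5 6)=(1 5 6)(8 9)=[0, 5, 2, 3, 4, 6, 1, 7, 9, 8]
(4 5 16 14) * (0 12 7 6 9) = (0 12 7 6 9)(4 5 16 14) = [12, 1, 2, 3, 5, 16, 9, 6, 8, 0, 10, 11, 7, 13, 4, 15, 14]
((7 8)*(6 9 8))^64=(9)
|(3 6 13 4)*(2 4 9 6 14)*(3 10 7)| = 6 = |(2 4 10 7 3 14)(6 13 9)|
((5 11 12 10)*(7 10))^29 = ((5 11 12 7 10))^29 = (5 10 7 12 11)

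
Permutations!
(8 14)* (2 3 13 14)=[0, 1, 3, 13, 4, 5, 6, 7, 2, 9, 10, 11, 12, 14, 8]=(2 3 13 14 8)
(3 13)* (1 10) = (1 10)(3 13) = [0, 10, 2, 13, 4, 5, 6, 7, 8, 9, 1, 11, 12, 3]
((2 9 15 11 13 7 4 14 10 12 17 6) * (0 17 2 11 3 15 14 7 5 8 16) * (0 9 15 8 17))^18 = ((2 15 3 8 16 9 14 10 12)(4 7)(5 17 6 11 13))^18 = (5 11 17 13 6)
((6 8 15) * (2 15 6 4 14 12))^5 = ((2 15 4 14 12)(6 8))^5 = (15)(6 8)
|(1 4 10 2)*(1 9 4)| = |(2 9 4 10)| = 4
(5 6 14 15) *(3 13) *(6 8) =[0, 1, 2, 13, 4, 8, 14, 7, 6, 9, 10, 11, 12, 3, 15, 5] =(3 13)(5 8 6 14 15)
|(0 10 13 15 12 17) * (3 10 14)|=8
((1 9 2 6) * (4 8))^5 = (1 9 2 6)(4 8)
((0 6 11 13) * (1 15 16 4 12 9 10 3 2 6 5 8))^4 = (0 15 9 6 5 16 10 11 8 4 3 13 1 12 2)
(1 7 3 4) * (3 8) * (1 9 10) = (1 7 8 3 4 9 10) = [0, 7, 2, 4, 9, 5, 6, 8, 3, 10, 1]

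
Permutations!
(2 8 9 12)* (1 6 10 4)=(1 6 10 4)(2 8 9 12)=[0, 6, 8, 3, 1, 5, 10, 7, 9, 12, 4, 11, 2]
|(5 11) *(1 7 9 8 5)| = |(1 7 9 8 5 11)| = 6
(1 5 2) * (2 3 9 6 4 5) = (1 2)(3 9 6 4 5) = [0, 2, 1, 9, 5, 3, 4, 7, 8, 6]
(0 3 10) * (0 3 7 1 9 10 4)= (0 7 1 9 10 3 4)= [7, 9, 2, 4, 0, 5, 6, 1, 8, 10, 3]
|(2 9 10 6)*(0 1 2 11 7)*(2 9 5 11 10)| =14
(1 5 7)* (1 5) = (5 7) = [0, 1, 2, 3, 4, 7, 6, 5]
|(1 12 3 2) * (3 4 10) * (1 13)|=7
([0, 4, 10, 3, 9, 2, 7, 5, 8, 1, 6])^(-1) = [0, 9, 5, 3, 1, 7, 10, 6, 8, 4, 2]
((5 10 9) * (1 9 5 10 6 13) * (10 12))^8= ((1 9 12 10 5 6 13))^8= (1 9 12 10 5 6 13)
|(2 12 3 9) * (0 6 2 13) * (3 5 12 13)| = 4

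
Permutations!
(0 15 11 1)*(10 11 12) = [15, 0, 2, 3, 4, 5, 6, 7, 8, 9, 11, 1, 10, 13, 14, 12] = (0 15 12 10 11 1)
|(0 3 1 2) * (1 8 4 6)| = |(0 3 8 4 6 1 2)| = 7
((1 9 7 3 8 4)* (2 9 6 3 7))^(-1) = (1 4 8 3 6)(2 9)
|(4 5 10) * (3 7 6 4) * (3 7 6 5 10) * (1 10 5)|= |(1 10 7)(3 6 4 5)|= 12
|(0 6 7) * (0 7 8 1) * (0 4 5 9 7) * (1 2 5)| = 14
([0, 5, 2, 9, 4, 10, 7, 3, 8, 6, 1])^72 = (10)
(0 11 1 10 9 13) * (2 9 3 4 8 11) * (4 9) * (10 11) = [2, 11, 4, 9, 8, 5, 6, 7, 10, 13, 3, 1, 12, 0] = (0 2 4 8 10 3 9 13)(1 11)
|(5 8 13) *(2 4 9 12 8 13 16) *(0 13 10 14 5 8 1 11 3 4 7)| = |(0 13 8 16 2 7)(1 11 3 4 9 12)(5 10 14)| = 6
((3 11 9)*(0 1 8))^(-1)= (0 8 1)(3 9 11)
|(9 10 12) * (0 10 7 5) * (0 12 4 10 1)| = 4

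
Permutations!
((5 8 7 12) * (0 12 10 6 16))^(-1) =((0 12 5 8 7 10 6 16))^(-1) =(0 16 6 10 7 8 5 12)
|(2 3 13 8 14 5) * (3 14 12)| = |(2 14 5)(3 13 8 12)| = 12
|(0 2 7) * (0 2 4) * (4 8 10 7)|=6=|(0 8 10 7 2 4)|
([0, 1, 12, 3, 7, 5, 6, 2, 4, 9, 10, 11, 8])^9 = [0, 1, 7, 3, 8, 5, 6, 4, 12, 9, 10, 11, 2]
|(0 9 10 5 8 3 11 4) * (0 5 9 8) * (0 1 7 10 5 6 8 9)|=|(0 9 5 1 7 10)(3 11 4 6 8)|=30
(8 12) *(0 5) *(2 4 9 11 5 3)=(0 3 2 4 9 11 5)(8 12)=[3, 1, 4, 2, 9, 0, 6, 7, 12, 11, 10, 5, 8]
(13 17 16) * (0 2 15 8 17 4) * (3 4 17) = (0 2 15 8 3 4)(13 17 16) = [2, 1, 15, 4, 0, 5, 6, 7, 3, 9, 10, 11, 12, 17, 14, 8, 13, 16]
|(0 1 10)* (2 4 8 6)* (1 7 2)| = 8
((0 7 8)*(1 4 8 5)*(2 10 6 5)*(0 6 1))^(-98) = ((0 7 2 10 1 4 8 6 5))^(-98) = (0 7 2 10 1 4 8 6 5)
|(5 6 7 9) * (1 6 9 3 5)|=|(1 6 7 3 5 9)|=6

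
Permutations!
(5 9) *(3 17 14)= (3 17 14)(5 9)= [0, 1, 2, 17, 4, 9, 6, 7, 8, 5, 10, 11, 12, 13, 3, 15, 16, 14]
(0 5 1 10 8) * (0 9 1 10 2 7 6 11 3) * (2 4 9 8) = [5, 4, 7, 0, 9, 10, 11, 6, 8, 1, 2, 3] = (0 5 10 2 7 6 11 3)(1 4 9)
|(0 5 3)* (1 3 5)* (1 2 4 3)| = |(5)(0 2 4 3)| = 4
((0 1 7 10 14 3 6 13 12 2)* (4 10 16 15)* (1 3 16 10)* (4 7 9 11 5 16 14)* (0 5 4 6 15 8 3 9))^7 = (0 11 1 9 4)(2 10 8 12 7 16 13 15 5 6 3)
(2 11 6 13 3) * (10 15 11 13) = (2 13 3)(6 10 15 11) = [0, 1, 13, 2, 4, 5, 10, 7, 8, 9, 15, 6, 12, 3, 14, 11]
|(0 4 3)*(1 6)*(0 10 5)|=|(0 4 3 10 5)(1 6)|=10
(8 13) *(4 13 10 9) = [0, 1, 2, 3, 13, 5, 6, 7, 10, 4, 9, 11, 12, 8] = (4 13 8 10 9)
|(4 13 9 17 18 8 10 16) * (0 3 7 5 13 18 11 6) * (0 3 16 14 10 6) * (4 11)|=|(0 16 11)(3 7 5 13 9 17 4 18 8 6)(10 14)|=30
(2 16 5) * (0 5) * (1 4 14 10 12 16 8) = (0 5 2 8 1 4 14 10 12 16) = [5, 4, 8, 3, 14, 2, 6, 7, 1, 9, 12, 11, 16, 13, 10, 15, 0]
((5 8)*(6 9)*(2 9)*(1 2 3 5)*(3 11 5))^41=(1 8 5 11 6 9 2)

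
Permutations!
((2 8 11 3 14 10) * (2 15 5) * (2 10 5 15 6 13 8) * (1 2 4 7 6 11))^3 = (15)(1 7 8 4 13 2 6)(3 10 14 11 5)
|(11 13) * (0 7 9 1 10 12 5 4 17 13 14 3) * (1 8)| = 14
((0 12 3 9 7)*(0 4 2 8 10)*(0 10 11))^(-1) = (0 11 8 2 4 7 9 3 12)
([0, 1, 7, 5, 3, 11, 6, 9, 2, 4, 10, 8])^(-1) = (2 8 11 5 3 4 9 7)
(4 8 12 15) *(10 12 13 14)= (4 8 13 14 10 12 15)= [0, 1, 2, 3, 8, 5, 6, 7, 13, 9, 12, 11, 15, 14, 10, 4]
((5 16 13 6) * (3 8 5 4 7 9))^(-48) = (3 4 16)(5 9 6)(7 13 8)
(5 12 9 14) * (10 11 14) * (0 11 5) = (0 11 14)(5 12 9 10) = [11, 1, 2, 3, 4, 12, 6, 7, 8, 10, 5, 14, 9, 13, 0]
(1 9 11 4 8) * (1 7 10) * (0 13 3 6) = (0 13 3 6)(1 9 11 4 8 7 10) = [13, 9, 2, 6, 8, 5, 0, 10, 7, 11, 1, 4, 12, 3]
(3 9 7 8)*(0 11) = (0 11)(3 9 7 8) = [11, 1, 2, 9, 4, 5, 6, 8, 3, 7, 10, 0]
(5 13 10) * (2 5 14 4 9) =(2 5 13 10 14 4 9) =[0, 1, 5, 3, 9, 13, 6, 7, 8, 2, 14, 11, 12, 10, 4]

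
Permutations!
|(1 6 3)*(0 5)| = 6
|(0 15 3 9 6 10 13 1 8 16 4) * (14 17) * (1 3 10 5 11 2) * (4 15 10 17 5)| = |(0 10 13 3 9 6 4)(1 8 16 15 17 14 5 11 2)| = 63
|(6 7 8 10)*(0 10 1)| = |(0 10 6 7 8 1)| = 6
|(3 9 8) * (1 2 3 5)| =6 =|(1 2 3 9 8 5)|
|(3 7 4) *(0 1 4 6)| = 6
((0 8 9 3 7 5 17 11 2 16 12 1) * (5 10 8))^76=(0 2)(1 11)(3 7 10 8 9)(5 16)(12 17)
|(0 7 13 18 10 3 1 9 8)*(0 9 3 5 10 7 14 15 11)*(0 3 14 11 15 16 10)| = 24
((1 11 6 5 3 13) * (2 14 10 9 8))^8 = ((1 11 6 5 3 13)(2 14 10 9 8))^8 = (1 6 3)(2 9 14 8 10)(5 13 11)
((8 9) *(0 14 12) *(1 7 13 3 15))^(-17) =((0 14 12)(1 7 13 3 15)(8 9))^(-17) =(0 14 12)(1 3 7 15 13)(8 9)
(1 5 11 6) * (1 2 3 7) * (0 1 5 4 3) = (0 1 4 3 7 5 11 6 2) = [1, 4, 0, 7, 3, 11, 2, 5, 8, 9, 10, 6]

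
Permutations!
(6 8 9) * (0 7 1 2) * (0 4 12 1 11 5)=(0 7 11 5)(1 2 4 12)(6 8 9)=[7, 2, 4, 3, 12, 0, 8, 11, 9, 6, 10, 5, 1]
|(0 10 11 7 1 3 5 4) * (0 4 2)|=|(0 10 11 7 1 3 5 2)|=8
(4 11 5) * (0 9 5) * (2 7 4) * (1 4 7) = [9, 4, 1, 3, 11, 2, 6, 7, 8, 5, 10, 0] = (0 9 5 2 1 4 11)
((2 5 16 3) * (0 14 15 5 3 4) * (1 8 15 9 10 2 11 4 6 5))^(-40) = (1 15 8)(5 6 16)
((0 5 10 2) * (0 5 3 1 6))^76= ((0 3 1 6)(2 5 10))^76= (2 5 10)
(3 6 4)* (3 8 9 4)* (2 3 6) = (2 3)(4 8 9) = [0, 1, 3, 2, 8, 5, 6, 7, 9, 4]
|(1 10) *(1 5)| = |(1 10 5)| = 3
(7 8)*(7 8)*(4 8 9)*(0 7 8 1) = [7, 0, 2, 3, 1, 5, 6, 8, 9, 4] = (0 7 8 9 4 1)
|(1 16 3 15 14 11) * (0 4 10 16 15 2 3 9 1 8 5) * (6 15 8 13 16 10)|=12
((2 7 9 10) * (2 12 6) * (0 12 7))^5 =((0 12 6 2)(7 9 10))^5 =(0 12 6 2)(7 10 9)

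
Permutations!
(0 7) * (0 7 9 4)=(0 9 4)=[9, 1, 2, 3, 0, 5, 6, 7, 8, 4]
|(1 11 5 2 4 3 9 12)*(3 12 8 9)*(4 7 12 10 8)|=|(1 11 5 2 7 12)(4 10 8 9)|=12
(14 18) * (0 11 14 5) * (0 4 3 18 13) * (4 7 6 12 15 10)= [11, 1, 2, 18, 3, 7, 12, 6, 8, 9, 4, 14, 15, 0, 13, 10, 16, 17, 5]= (0 11 14 13)(3 18 5 7 6 12 15 10 4)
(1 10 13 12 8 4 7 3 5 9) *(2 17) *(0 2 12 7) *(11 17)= (0 2 11 17 12 8 4)(1 10 13 7 3 5 9)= [2, 10, 11, 5, 0, 9, 6, 3, 4, 1, 13, 17, 8, 7, 14, 15, 16, 12]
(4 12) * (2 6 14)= (2 6 14)(4 12)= [0, 1, 6, 3, 12, 5, 14, 7, 8, 9, 10, 11, 4, 13, 2]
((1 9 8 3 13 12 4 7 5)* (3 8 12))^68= (13)(1 12 7)(4 5 9)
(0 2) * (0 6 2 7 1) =(0 7 1)(2 6) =[7, 0, 6, 3, 4, 5, 2, 1]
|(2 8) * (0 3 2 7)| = |(0 3 2 8 7)| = 5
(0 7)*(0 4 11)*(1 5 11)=(0 7 4 1 5 11)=[7, 5, 2, 3, 1, 11, 6, 4, 8, 9, 10, 0]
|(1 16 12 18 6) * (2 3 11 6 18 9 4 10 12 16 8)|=12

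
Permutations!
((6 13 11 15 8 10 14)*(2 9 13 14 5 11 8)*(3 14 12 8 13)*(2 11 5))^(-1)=(2 10 8 12 6 14 3 9)(11 15)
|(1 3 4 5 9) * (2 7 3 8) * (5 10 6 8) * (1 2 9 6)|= |(1 5 6 8 9 2 7 3 4 10)|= 10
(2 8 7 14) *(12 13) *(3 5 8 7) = (2 7 14)(3 5 8)(12 13) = [0, 1, 7, 5, 4, 8, 6, 14, 3, 9, 10, 11, 13, 12, 2]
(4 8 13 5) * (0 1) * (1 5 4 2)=(0 5 2 1)(4 8 13)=[5, 0, 1, 3, 8, 2, 6, 7, 13, 9, 10, 11, 12, 4]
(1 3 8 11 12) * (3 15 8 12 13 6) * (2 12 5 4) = [0, 15, 12, 5, 2, 4, 3, 7, 11, 9, 10, 13, 1, 6, 14, 8] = (1 15 8 11 13 6 3 5 4 2 12)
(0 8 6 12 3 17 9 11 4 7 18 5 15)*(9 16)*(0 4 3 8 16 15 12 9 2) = [16, 1, 0, 17, 7, 12, 9, 18, 6, 11, 10, 3, 8, 13, 14, 4, 2, 15, 5] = (0 16 2)(3 17 15 4 7 18 5 12 8 6 9 11)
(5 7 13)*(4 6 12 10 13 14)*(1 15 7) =(1 15 7 14 4 6 12 10 13 5) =[0, 15, 2, 3, 6, 1, 12, 14, 8, 9, 13, 11, 10, 5, 4, 7]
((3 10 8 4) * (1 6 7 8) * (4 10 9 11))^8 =((1 6 7 8 10)(3 9 11 4))^8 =(11)(1 8 6 10 7)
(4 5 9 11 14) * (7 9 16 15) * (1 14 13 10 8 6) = (1 14 4 5 16 15 7 9 11 13 10 8 6) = [0, 14, 2, 3, 5, 16, 1, 9, 6, 11, 8, 13, 12, 10, 4, 7, 15]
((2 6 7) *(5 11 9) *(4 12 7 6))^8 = ((2 4 12 7)(5 11 9))^8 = (12)(5 9 11)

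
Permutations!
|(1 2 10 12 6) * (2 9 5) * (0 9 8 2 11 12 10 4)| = 10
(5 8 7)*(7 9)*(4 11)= (4 11)(5 8 9 7)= [0, 1, 2, 3, 11, 8, 6, 5, 9, 7, 10, 4]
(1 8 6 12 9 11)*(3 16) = [0, 8, 2, 16, 4, 5, 12, 7, 6, 11, 10, 1, 9, 13, 14, 15, 3] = (1 8 6 12 9 11)(3 16)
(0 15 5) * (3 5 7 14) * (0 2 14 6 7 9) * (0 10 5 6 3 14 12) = (0 15 9 10 5 2 12)(3 6 7) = [15, 1, 12, 6, 4, 2, 7, 3, 8, 10, 5, 11, 0, 13, 14, 9]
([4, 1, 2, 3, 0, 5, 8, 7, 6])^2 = (8)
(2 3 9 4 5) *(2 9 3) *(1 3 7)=(1 3 7)(4 5 9)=[0, 3, 2, 7, 5, 9, 6, 1, 8, 4]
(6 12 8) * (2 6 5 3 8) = [0, 1, 6, 8, 4, 3, 12, 7, 5, 9, 10, 11, 2] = (2 6 12)(3 8 5)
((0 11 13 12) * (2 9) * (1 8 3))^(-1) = ((0 11 13 12)(1 8 3)(2 9))^(-1) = (0 12 13 11)(1 3 8)(2 9)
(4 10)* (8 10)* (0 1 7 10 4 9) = [1, 7, 2, 3, 8, 5, 6, 10, 4, 0, 9] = (0 1 7 10 9)(4 8)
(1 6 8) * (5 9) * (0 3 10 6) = (0 3 10 6 8 1)(5 9) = [3, 0, 2, 10, 4, 9, 8, 7, 1, 5, 6]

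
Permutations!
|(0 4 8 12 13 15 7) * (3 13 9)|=|(0 4 8 12 9 3 13 15 7)|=9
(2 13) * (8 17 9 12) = [0, 1, 13, 3, 4, 5, 6, 7, 17, 12, 10, 11, 8, 2, 14, 15, 16, 9] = (2 13)(8 17 9 12)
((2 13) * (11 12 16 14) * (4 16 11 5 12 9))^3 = (2 13)(4 5 9 14 11 16 12)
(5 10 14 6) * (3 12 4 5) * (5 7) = [0, 1, 2, 12, 7, 10, 3, 5, 8, 9, 14, 11, 4, 13, 6] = (3 12 4 7 5 10 14 6)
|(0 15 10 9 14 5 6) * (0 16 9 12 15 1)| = 30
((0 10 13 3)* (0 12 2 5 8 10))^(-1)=(2 12 3 13 10 8 5)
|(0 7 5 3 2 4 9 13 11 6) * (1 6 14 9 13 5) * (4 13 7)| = 35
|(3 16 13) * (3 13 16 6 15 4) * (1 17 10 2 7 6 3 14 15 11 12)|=24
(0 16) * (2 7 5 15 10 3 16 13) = (0 13 2 7 5 15 10 3 16) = [13, 1, 7, 16, 4, 15, 6, 5, 8, 9, 3, 11, 12, 2, 14, 10, 0]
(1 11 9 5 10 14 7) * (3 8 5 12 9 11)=(1 3 8 5 10 14 7)(9 12)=[0, 3, 2, 8, 4, 10, 6, 1, 5, 12, 14, 11, 9, 13, 7]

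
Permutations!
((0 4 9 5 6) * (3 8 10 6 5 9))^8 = (0 3 10)(4 8 6) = ((0 4 3 8 10 6))^8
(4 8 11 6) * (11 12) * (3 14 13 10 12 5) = (3 14 13 10 12 11 6 4 8 5) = [0, 1, 2, 14, 8, 3, 4, 7, 5, 9, 12, 6, 11, 10, 13]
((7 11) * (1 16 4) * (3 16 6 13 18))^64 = ((1 6 13 18 3 16 4)(7 11))^64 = (1 6 13 18 3 16 4)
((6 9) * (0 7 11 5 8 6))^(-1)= (0 9 6 8 5 11 7)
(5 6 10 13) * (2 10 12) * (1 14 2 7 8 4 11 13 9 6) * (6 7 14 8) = (1 8 4 11 13 5)(2 10 9 7 6 12 14) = [0, 8, 10, 3, 11, 1, 12, 6, 4, 7, 9, 13, 14, 5, 2]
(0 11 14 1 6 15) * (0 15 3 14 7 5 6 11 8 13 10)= (15)(0 8 13 10)(1 11 7 5 6 3 14)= [8, 11, 2, 14, 4, 6, 3, 5, 13, 9, 0, 7, 12, 10, 1, 15]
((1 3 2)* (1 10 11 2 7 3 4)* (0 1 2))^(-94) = ((0 1 4 2 10 11)(3 7))^(-94) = (0 4 10)(1 2 11)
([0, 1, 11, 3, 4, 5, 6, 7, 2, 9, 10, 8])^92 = (2 8 11)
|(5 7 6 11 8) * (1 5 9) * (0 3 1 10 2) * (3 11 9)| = |(0 11 8 3 1 5 7 6 9 10 2)| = 11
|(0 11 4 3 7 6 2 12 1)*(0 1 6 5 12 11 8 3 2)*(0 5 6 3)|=30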